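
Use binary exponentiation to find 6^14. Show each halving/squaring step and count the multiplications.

Computing 6^14 by squaring (build up from 6^1; each line after the first costs one multiplication):

6^1 = 6
6^2 = (6^1)^2 = 6^2 = 36
6^3 = 6 * 6^2 = 6 * 36 = 216
6^6 = (6^3)^2 = 216^2 = 46656
6^7 = 6 * 6^6 = 6 * 46656 = 279936
6^14 = (6^7)^2 = 279936^2 = 78364164096

Result: 78364164096
Multiplications needed: 5 (5 lines after 6^1)

6^14 = 78364164096. Using exponentiation by squaring, this requires 5 multiplications. The key idea: if the exponent is even, square the half-power; if odd, multiply by the base once.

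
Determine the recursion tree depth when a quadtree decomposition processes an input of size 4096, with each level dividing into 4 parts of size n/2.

For divide and conquer with division factor 2:

Problem sizes at each level:
Level 0: 4096
Level 1: 2048
Level 2: 1024
Level 3: 512
Level 4: 256
Level 5: 128
Level 6: 64
Level 7: 32
Level 8: 16
Level 9: 8
Level 10: 4
Level 11: 2
Level 12: 1

The root is level 0 and the size-1 base case is level 12 (the tree spans levels 0 through 12, i.e. 13 levels counting the root), so the depth is the number of divisions: log_2(4096) = 12

The recursion tree depth is log_2(4096) = 12. At each level, the problem size is divided by 2, so it takes 12 divisions to reduce to a base case of size 1. The algorithm makes 4 recursive calls at each level.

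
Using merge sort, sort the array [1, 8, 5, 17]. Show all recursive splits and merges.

Merge sort trace:

Split: [1, 8, 5, 17] -> [1, 8] and [5, 17]
  Split: [1, 8] -> [1] and [8]
  Merge: [1] + [8] -> [1, 8]
  Split: [5, 17] -> [5] and [17]
  Merge: [5] + [17] -> [5, 17]
Merge: [1, 8] + [5, 17] -> [1, 5, 8, 17]

Final sorted array: [1, 5, 8, 17]

The merge sort proceeds by recursively splitting the array and merging sorted halves.
After all merges, the sorted array is [1, 5, 8, 17].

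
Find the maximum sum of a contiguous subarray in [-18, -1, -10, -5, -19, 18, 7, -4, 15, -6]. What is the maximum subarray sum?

Using Kadane's algorithm on [-18, -1, -10, -5, -19, 18, 7, -4, 15, -6]:

Scanning through the array:
Position 1 (value -1): max_ending_here = -1, max_so_far = -1
Position 2 (value -10): max_ending_here = -10, max_so_far = -1
Position 3 (value -5): max_ending_here = -5, max_so_far = -1
Position 4 (value -19): max_ending_here = -19, max_so_far = -1
Position 5 (value 18): max_ending_here = 18, max_so_far = 18
Position 6 (value 7): max_ending_here = 25, max_so_far = 25
Position 7 (value -4): max_ending_here = 21, max_so_far = 25
Position 8 (value 15): max_ending_here = 36, max_so_far = 36
Position 9 (value -6): max_ending_here = 30, max_so_far = 36

Maximum subarray: [18, 7, -4, 15]
Maximum sum: 36

The maximum subarray is [18, 7, -4, 15] with sum 36. This subarray runs from index 5 to index 8.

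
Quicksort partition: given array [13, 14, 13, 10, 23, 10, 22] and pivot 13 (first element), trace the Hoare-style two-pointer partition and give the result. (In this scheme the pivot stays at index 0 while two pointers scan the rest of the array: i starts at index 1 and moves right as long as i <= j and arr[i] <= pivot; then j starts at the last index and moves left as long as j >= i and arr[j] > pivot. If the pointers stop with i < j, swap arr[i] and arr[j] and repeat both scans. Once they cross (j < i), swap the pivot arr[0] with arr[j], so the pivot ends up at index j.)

Hoare-style two-pointer partition with pivot = 13:

Initial array: [13, 14, 13, 10, 23, 10, 22]

Pointers start at i = 1, j = 6.
i stops at index 1 (arr[1]=14 > 13), j stops at index 5 (arr[5]=10 <= 13): swap arr[1] and arr[5], array becomes [13, 10, 13, 10, 23, 14, 22]
i ends at 4, j ends at 3: the pointers have crossed (j < i), so scanning stops.

Swap pivot arr[0] with arr[3] to place pivot at position 3: [10, 10, 13, 13, 23, 14, 22]
Pivot position: 3

After partitioning with pivot 13, the array becomes [10, 10, 13, 13, 23, 14, 22]. The pivot is placed at index 3. All elements to the left of the pivot are <= 13, and all elements to the right are > 13.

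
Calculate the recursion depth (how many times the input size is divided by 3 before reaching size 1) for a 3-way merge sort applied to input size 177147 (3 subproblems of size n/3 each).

For divide and conquer with division factor 3:

Problem sizes at each level:
Level 0: 177147
Level 1: 59049
Level 2: 19683
Level 3: 6561
Level 4: 2187
Level 5: 729
Level 6: 243
Level 7: 81
Level 8: 27
Level 9: 9
Level 10: 3
Level 11: 1

The root is level 0 and the size-1 base case is level 11 (the tree spans levels 0 through 11, i.e. 12 levels counting the root), so the depth is the number of divisions: log_3(177147) = 11

The recursion tree depth is log_3(177147) = 11. At each level, the problem size is divided by 3, so it takes 11 divisions to reduce to a base case of size 1. The algorithm makes 3 recursive calls at each level.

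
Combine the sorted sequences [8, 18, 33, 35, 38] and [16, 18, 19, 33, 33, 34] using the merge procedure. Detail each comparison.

Merging process:

Compare 8 vs 16: take 8 from left. Merged: [8]
Compare 18 vs 16: take 16 from right. Merged: [8, 16]
Compare 18 vs 18: take 18 from left. Merged: [8, 16, 18]
Compare 33 vs 18: take 18 from right. Merged: [8, 16, 18, 18]
Compare 33 vs 19: take 19 from right. Merged: [8, 16, 18, 18, 19]
Compare 33 vs 33: take 33 from left. Merged: [8, 16, 18, 18, 19, 33]
Compare 35 vs 33: take 33 from right. Merged: [8, 16, 18, 18, 19, 33, 33]
Compare 35 vs 33: take 33 from right. Merged: [8, 16, 18, 18, 19, 33, 33, 33]
Compare 35 vs 34: take 34 from right. Merged: [8, 16, 18, 18, 19, 33, 33, 33, 34]
Append remaining from left: [35, 38]. Merged: [8, 16, 18, 18, 19, 33, 33, 33, 34, 35, 38]

Final merged array: [8, 16, 18, 18, 19, 33, 33, 33, 34, 35, 38]
Total comparisons: 9

The merged array is [8, 16, 18, 18, 19, 33, 33, 33, 34, 35, 38], requiring 9 comparisons. The merge step runs in O(n) time where n is the total number of elements.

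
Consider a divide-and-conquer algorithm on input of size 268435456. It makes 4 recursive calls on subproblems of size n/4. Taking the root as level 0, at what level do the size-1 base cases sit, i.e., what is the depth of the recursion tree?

For divide and conquer with division factor 4:

Problem sizes at each level:
Level 0: 268435456
Level 1: 67108864
Level 2: 16777216
Level 3: 4194304
Level 4: 1048576
Level 5: 262144
Level 6: 65536
Level 7: 16384
Level 8: 4096
Level 9: 1024
Level 10: 256
Level 11: 64
Level 12: 16
Level 13: 4
Level 14: 1

The root is level 0 and the size-1 base case is level 14 (the tree spans levels 0 through 14, i.e. 15 levels counting the root), so the depth is the number of divisions: log_4(268435456) = 14

The recursion tree depth is log_4(268435456) = 14. At each level, the problem size is divided by 4, so it takes 14 divisions to reduce to a base case of size 1. The algorithm makes 4 recursive calls at each level.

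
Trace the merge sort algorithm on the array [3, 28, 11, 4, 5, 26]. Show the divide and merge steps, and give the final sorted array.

Merge sort trace:

Split: [3, 28, 11, 4, 5, 26] -> [3, 28, 11] and [4, 5, 26]
  Split: [3, 28, 11] -> [3] and [28, 11]
    Split: [28, 11] -> [28] and [11]
    Merge: [28] + [11] -> [11, 28]
  Merge: [3] + [11, 28] -> [3, 11, 28]
  Split: [4, 5, 26] -> [4] and [5, 26]
    Split: [5, 26] -> [5] and [26]
    Merge: [5] + [26] -> [5, 26]
  Merge: [4] + [5, 26] -> [4, 5, 26]
Merge: [3, 11, 28] + [4, 5, 26] -> [3, 4, 5, 11, 26, 28]

Final sorted array: [3, 4, 5, 11, 26, 28]

The merge sort proceeds by recursively splitting the array and merging sorted halves.
After all merges, the sorted array is [3, 4, 5, 11, 26, 28].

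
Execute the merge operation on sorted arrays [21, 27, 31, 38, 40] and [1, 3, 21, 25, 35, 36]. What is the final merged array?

Merging process:

Compare 21 vs 1: take 1 from right. Merged: [1]
Compare 21 vs 3: take 3 from right. Merged: [1, 3]
Compare 21 vs 21: take 21 from left. Merged: [1, 3, 21]
Compare 27 vs 21: take 21 from right. Merged: [1, 3, 21, 21]
Compare 27 vs 25: take 25 from right. Merged: [1, 3, 21, 21, 25]
Compare 27 vs 35: take 27 from left. Merged: [1, 3, 21, 21, 25, 27]
Compare 31 vs 35: take 31 from left. Merged: [1, 3, 21, 21, 25, 27, 31]
Compare 38 vs 35: take 35 from right. Merged: [1, 3, 21, 21, 25, 27, 31, 35]
Compare 38 vs 36: take 36 from right. Merged: [1, 3, 21, 21, 25, 27, 31, 35, 36]
Append remaining from left: [38, 40]. Merged: [1, 3, 21, 21, 25, 27, 31, 35, 36, 38, 40]

Final merged array: [1, 3, 21, 21, 25, 27, 31, 35, 36, 38, 40]
Total comparisons: 9

The merged array is [1, 3, 21, 21, 25, 27, 31, 35, 36, 38, 40], requiring 9 comparisons. The merge step runs in O(n) time where n is the total number of elements.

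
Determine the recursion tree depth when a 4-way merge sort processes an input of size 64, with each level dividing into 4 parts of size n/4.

For divide and conquer with division factor 4:

Problem sizes at each level:
Level 0: 64
Level 1: 16
Level 2: 4
Level 3: 1

The root is level 0 and the size-1 base case is level 3 (the tree spans levels 0 through 3, i.e. 4 levels counting the root), so the depth is the number of divisions: log_4(64) = 3

The recursion tree depth is log_4(64) = 3. At each level, the problem size is divided by 4, so it takes 3 divisions to reduce to a base case of size 1. The algorithm makes 4 recursive calls at each level.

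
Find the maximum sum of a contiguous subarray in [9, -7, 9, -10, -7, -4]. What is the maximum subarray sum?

Using Kadane's algorithm on [9, -7, 9, -10, -7, -4]:

Scanning through the array:
Position 1 (value -7): max_ending_here = 2, max_so_far = 9
Position 2 (value 9): max_ending_here = 11, max_so_far = 11
Position 3 (value -10): max_ending_here = 1, max_so_far = 11
Position 4 (value -7): max_ending_here = -6, max_so_far = 11
Position 5 (value -4): max_ending_here = -4, max_so_far = 11

Maximum subarray: [9, -7, 9]
Maximum sum: 11

The maximum subarray is [9, -7, 9] with sum 11. This subarray runs from index 0 to index 2.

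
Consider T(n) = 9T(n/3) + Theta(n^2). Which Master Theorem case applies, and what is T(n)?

Master Theorem for T(n) = 9T(n/3) + O(n^2):

a = 9, b = 3, c = 2
log_b(a) = log_3(9) = 2.0000

Case 2: c = 2 = log_3(9) = 2.0000
T(n) = O(n^2 log n) = O(n^2 log n)

For T(n) = 9T(n/3) + O(n^2): log_3(9) = 2.0000. This is Case 2 of the Master Theorem (c = log_b(a), equal work at all levels), giving O(n^2 log n).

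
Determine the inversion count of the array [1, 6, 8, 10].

Finding inversions in [1, 6, 8, 10]:


Total inversions: 0

The array has 0 inversions. It is already sorted.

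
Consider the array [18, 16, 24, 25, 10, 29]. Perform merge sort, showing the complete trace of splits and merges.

Merge sort trace:

Split: [18, 16, 24, 25, 10, 29] -> [18, 16, 24] and [25, 10, 29]
  Split: [18, 16, 24] -> [18] and [16, 24]
    Split: [16, 24] -> [16] and [24]
    Merge: [16] + [24] -> [16, 24]
  Merge: [18] + [16, 24] -> [16, 18, 24]
  Split: [25, 10, 29] -> [25] and [10, 29]
    Split: [10, 29] -> [10] and [29]
    Merge: [10] + [29] -> [10, 29]
  Merge: [25] + [10, 29] -> [10, 25, 29]
Merge: [16, 18, 24] + [10, 25, 29] -> [10, 16, 18, 24, 25, 29]

Final sorted array: [10, 16, 18, 24, 25, 29]

The merge sort proceeds by recursively splitting the array and merging sorted halves.
After all merges, the sorted array is [10, 16, 18, 24, 25, 29].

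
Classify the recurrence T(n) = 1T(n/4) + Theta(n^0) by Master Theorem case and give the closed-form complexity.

Master Theorem for T(n) = 1T(n/4) + O(n^0):

a = 1, b = 4, c = 0
log_b(a) = log_4(1) = 0.0000

Case 2: c = 0 = log_4(1) = 0.0000
T(n) = O(n^0 log n) = O(log n)

For T(n) = 1T(n/4) + O(n^0): log_4(1) = 0.0000. This is Case 2 of the Master Theorem (c = log_b(a), equal work at all levels), giving O(log n).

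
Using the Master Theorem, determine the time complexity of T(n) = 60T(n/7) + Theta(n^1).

Master Theorem for T(n) = 60T(n/7) + O(n^1):

a = 60, b = 7, c = 1
log_b(a) = log_7(60) = 2.1041

Case 1: c = 1 < log_7(60) = 2.1041
T(n) = O(n^(log_7 60))

For T(n) = 60T(n/7) + O(n^1): log_7(60) = 2.1041. This is Case 1 of the Master Theorem (c < log_b(a), work dominated by leaves), giving O(n^(log_7 60)).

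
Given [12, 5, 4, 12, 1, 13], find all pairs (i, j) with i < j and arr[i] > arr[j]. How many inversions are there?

Finding inversions in [12, 5, 4, 12, 1, 13]:

(0, 1): arr[0]=12 > arr[1]=5
(0, 2): arr[0]=12 > arr[2]=4
(0, 4): arr[0]=12 > arr[4]=1
(1, 2): arr[1]=5 > arr[2]=4
(1, 4): arr[1]=5 > arr[4]=1
(2, 4): arr[2]=4 > arr[4]=1
(3, 4): arr[3]=12 > arr[4]=1

Total inversions: 7

The array has 7 inversion(s): (0,1), (0,2), (0,4), (1,2), (1,4), (2,4), (3,4). Each pair (i,j) satisfies i < j and arr[i] > arr[j].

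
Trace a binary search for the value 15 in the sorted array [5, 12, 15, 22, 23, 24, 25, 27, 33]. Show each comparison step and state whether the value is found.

Binary search for 15 in [5, 12, 15, 22, 23, 24, 25, 27, 33]:

lo=0, hi=8, mid=4, arr[mid]=23 -> 23 > 15, search left half
lo=0, hi=3, mid=1, arr[mid]=12 -> 12 < 15, search right half
lo=2, hi=3, mid=2, arr[mid]=15 -> Found target at index 2!

Binary search finds 15 at index 2 after 3 comparisons. The search repeatedly halves the search space by comparing with the middle element.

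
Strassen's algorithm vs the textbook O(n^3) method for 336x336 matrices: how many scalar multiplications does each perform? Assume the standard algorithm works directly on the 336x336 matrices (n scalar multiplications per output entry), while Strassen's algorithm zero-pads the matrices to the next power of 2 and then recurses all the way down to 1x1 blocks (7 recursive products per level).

Matrix multiplication for 336x336 matrices:

Strassen's algorithm requires power-of-2 dimensions. Pad 336x336 to 512x512 (next power of 2).

Standard algorithm: 336^3 = 37933056 multiplications
Strassen's algorithm: 7^(log2(512)) = 7^9 = 40353607 multiplications
Difference: 37933056 - 40353607 = -2420551 (Strassen uses MORE here due to padding overhead — for small or just-over-power-of-2 n, padding can outweigh the per-level savings)

Standard: 37933056 multiplications (336^3). Strassen: 40353607 multiplications (7^9, after padding to 512x512). Strassen reduces 8 recursive multiplications to 7 at each level.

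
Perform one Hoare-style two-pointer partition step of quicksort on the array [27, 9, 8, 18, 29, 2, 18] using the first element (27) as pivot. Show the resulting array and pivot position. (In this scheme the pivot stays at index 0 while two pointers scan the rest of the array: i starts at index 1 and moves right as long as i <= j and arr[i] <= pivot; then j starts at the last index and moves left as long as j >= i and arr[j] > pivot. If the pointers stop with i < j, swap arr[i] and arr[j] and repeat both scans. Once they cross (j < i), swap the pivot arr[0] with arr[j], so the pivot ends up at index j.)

Hoare-style two-pointer partition with pivot = 27:

Initial array: [27, 9, 8, 18, 29, 2, 18]

Pointers start at i = 1, j = 6.
i stops at index 4 (arr[4]=29 > 27), j stops at index 6 (arr[6]=18 <= 27): swap arr[4] and arr[6], array becomes [27, 9, 8, 18, 18, 2, 29]
i ends at 6, j ends at 5: the pointers have crossed (j < i), so scanning stops.

Swap pivot arr[0] with arr[5] to place pivot at position 5: [2, 9, 8, 18, 18, 27, 29]
Pivot position: 5

After partitioning with pivot 27, the array becomes [2, 9, 8, 18, 18, 27, 29]. The pivot is placed at index 5. All elements to the left of the pivot are <= 27, and all elements to the right are > 27.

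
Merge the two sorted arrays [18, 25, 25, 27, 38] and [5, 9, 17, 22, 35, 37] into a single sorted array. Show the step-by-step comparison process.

Merging process:

Compare 18 vs 5: take 5 from right. Merged: [5]
Compare 18 vs 9: take 9 from right. Merged: [5, 9]
Compare 18 vs 17: take 17 from right. Merged: [5, 9, 17]
Compare 18 vs 22: take 18 from left. Merged: [5, 9, 17, 18]
Compare 25 vs 22: take 22 from right. Merged: [5, 9, 17, 18, 22]
Compare 25 vs 35: take 25 from left. Merged: [5, 9, 17, 18, 22, 25]
Compare 25 vs 35: take 25 from left. Merged: [5, 9, 17, 18, 22, 25, 25]
Compare 27 vs 35: take 27 from left. Merged: [5, 9, 17, 18, 22, 25, 25, 27]
Compare 38 vs 35: take 35 from right. Merged: [5, 9, 17, 18, 22, 25, 25, 27, 35]
Compare 38 vs 37: take 37 from right. Merged: [5, 9, 17, 18, 22, 25, 25, 27, 35, 37]
Append remaining from left: [38]. Merged: [5, 9, 17, 18, 22, 25, 25, 27, 35, 37, 38]

Final merged array: [5, 9, 17, 18, 22, 25, 25, 27, 35, 37, 38]
Total comparisons: 10

The merged array is [5, 9, 17, 18, 22, 25, 25, 27, 35, 37, 38], requiring 10 comparisons. The merge step runs in O(n) time where n is the total number of elements.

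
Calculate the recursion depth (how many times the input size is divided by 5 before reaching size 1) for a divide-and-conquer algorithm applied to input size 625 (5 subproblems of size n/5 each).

For divide and conquer with division factor 5:

Problem sizes at each level:
Level 0: 625
Level 1: 125
Level 2: 25
Level 3: 5
Level 4: 1

The root is level 0 and the size-1 base case is level 4 (the tree spans levels 0 through 4, i.e. 5 levels counting the root), so the depth is the number of divisions: log_5(625) = 4

The recursion tree depth is log_5(625) = 4. At each level, the problem size is divided by 5, so it takes 4 divisions to reduce to a base case of size 1. The algorithm makes 5 recursive calls at each level.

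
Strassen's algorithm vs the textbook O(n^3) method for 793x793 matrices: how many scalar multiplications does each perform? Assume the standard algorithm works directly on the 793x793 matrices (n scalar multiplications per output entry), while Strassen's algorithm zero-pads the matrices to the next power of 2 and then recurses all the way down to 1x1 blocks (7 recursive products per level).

Matrix multiplication for 793x793 matrices:

Strassen's algorithm requires power-of-2 dimensions. Pad 793x793 to 1024x1024 (next power of 2).

Standard algorithm: 793^3 = 498677257 multiplications
Strassen's algorithm: 7^(log2(1024)) = 7^10 = 282475249 multiplications
Savings: 498677257 - 282475249 = 216202008 multiplications

Standard: 498677257 multiplications (793^3). Strassen: 282475249 multiplications (7^10, after padding to 1024x1024). Strassen reduces 8 recursive multiplications to 7 at each level.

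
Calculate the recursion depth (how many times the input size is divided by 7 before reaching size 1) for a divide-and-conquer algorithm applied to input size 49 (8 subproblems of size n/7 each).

For divide and conquer with division factor 7:

Problem sizes at each level:
Level 0: 49
Level 1: 7
Level 2: 1

The root is level 0 and the size-1 base case is level 2 (the tree spans levels 0 through 2, i.e. 3 levels counting the root), so the depth is the number of divisions: log_7(49) = 2

The recursion tree depth is log_7(49) = 2. At each level, the problem size is divided by 7, so it takes 2 divisions to reduce to a base case of size 1. The algorithm makes 8 recursive calls at each level.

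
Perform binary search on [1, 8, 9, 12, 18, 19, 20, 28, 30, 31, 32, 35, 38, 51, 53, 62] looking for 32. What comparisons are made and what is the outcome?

Binary search for 32 in [1, 8, 9, 12, 18, 19, 20, 28, 30, 31, 32, 35, 38, 51, 53, 62]:

lo=0, hi=15, mid=7, arr[mid]=28 -> 28 < 32, search right half
lo=8, hi=15, mid=11, arr[mid]=35 -> 35 > 32, search left half
lo=8, hi=10, mid=9, arr[mid]=31 -> 31 < 32, search right half
lo=10, hi=10, mid=10, arr[mid]=32 -> Found target at index 10!

Binary search finds 32 at index 10 after 4 comparisons. The search repeatedly halves the search space by comparing with the middle element.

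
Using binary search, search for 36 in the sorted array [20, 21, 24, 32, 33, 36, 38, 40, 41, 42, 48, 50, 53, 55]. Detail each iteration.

Binary search for 36 in [20, 21, 24, 32, 33, 36, 38, 40, 41, 42, 48, 50, 53, 55]:

lo=0, hi=13, mid=6, arr[mid]=38 -> 38 > 36, search left half
lo=0, hi=5, mid=2, arr[mid]=24 -> 24 < 36, search right half
lo=3, hi=5, mid=4, arr[mid]=33 -> 33 < 36, search right half
lo=5, hi=5, mid=5, arr[mid]=36 -> Found target at index 5!

Binary search finds 36 at index 5 after 4 comparisons. The search repeatedly halves the search space by comparing with the middle element.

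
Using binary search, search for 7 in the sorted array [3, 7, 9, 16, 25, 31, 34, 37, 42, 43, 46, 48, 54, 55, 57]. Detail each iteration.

Binary search for 7 in [3, 7, 9, 16, 25, 31, 34, 37, 42, 43, 46, 48, 54, 55, 57]:

lo=0, hi=14, mid=7, arr[mid]=37 -> 37 > 7, search left half
lo=0, hi=6, mid=3, arr[mid]=16 -> 16 > 7, search left half
lo=0, hi=2, mid=1, arr[mid]=7 -> Found target at index 1!

Binary search finds 7 at index 1 after 3 comparisons. The search repeatedly halves the search space by comparing with the middle element.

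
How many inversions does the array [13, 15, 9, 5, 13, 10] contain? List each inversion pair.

Finding inversions in [13, 15, 9, 5, 13, 10]:

(0, 2): arr[0]=13 > arr[2]=9
(0, 3): arr[0]=13 > arr[3]=5
(0, 5): arr[0]=13 > arr[5]=10
(1, 2): arr[1]=15 > arr[2]=9
(1, 3): arr[1]=15 > arr[3]=5
(1, 4): arr[1]=15 > arr[4]=13
(1, 5): arr[1]=15 > arr[5]=10
(2, 3): arr[2]=9 > arr[3]=5
(4, 5): arr[4]=13 > arr[5]=10

Total inversions: 9

The array has 9 inversion(s): (0,2), (0,3), (0,5), (1,2), (1,3), (1,4), (1,5), (2,3), (4,5). Each pair (i,j) satisfies i < j and arr[i] > arr[j].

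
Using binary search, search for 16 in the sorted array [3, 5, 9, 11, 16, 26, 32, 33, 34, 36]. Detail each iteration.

Binary search for 16 in [3, 5, 9, 11, 16, 26, 32, 33, 34, 36]:

lo=0, hi=9, mid=4, arr[mid]=16 -> Found target at index 4!

Binary search finds 16 at index 4 after 1 comparisons. The search repeatedly halves the search space by comparing with the middle element.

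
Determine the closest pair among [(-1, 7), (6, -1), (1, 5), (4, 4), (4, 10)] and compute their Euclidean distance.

Computing all pairwise distances among 5 points:

d((-1, 7), (6, -1)) = 10.6301
d((-1, 7), (1, 5)) = 2.8284 <-- minimum
d((-1, 7), (4, 4)) = 5.831
d((-1, 7), (4, 10)) = 5.831
d((6, -1), (1, 5)) = 7.8102
d((6, -1), (4, 4)) = 5.3852
d((6, -1), (4, 10)) = 11.1803
d((1, 5), (4, 4)) = 3.1623
d((1, 5), (4, 10)) = 5.831
d((4, 4), (4, 10)) = 6.0

Closest pair: (-1, 7) and (1, 5) with distance 2.8284

The closest pair is (-1, 7) and (1, 5) with Euclidean distance 2.8284. For 5 points, brute-force pairwise comparison is shown above. For large n, the divide-and-conquer algorithm (sort by x, recurse on halves, check the dividing strip) achieves O(n log n).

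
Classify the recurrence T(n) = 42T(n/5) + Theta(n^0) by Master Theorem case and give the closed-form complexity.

Master Theorem for T(n) = 42T(n/5) + O(n^0):

a = 42, b = 5, c = 0
log_b(a) = log_5(42) = 2.3223

Case 1: c = 0 < log_5(42) = 2.3223
T(n) = O(n^(log_5 42))

For T(n) = 42T(n/5) + O(n^0): log_5(42) = 2.3223. This is Case 1 of the Master Theorem (c < log_b(a), work dominated by leaves), giving O(n^(log_5 42)).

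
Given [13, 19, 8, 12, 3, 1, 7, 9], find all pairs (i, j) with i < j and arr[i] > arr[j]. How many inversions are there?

Finding inversions in [13, 19, 8, 12, 3, 1, 7, 9]:

(0, 2): arr[0]=13 > arr[2]=8
(0, 3): arr[0]=13 > arr[3]=12
(0, 4): arr[0]=13 > arr[4]=3
(0, 5): arr[0]=13 > arr[5]=1
(0, 6): arr[0]=13 > arr[6]=7
(0, 7): arr[0]=13 > arr[7]=9
(1, 2): arr[1]=19 > arr[2]=8
(1, 3): arr[1]=19 > arr[3]=12
(1, 4): arr[1]=19 > arr[4]=3
(1, 5): arr[1]=19 > arr[5]=1
(1, 6): arr[1]=19 > arr[6]=7
(1, 7): arr[1]=19 > arr[7]=9
(2, 4): arr[2]=8 > arr[4]=3
(2, 5): arr[2]=8 > arr[5]=1
(2, 6): arr[2]=8 > arr[6]=7
(3, 4): arr[3]=12 > arr[4]=3
(3, 5): arr[3]=12 > arr[5]=1
(3, 6): arr[3]=12 > arr[6]=7
(3, 7): arr[3]=12 > arr[7]=9
(4, 5): arr[4]=3 > arr[5]=1

Total inversions: 20

The array has 20 inversion(s): (0,2), (0,3), (0,4), (0,5), (0,6), (0,7), (1,2), (1,3), (1,4), (1,5), (1,6), (1,7), (2,4), (2,5), (2,6), (3,4), (3,5), (3,6), (3,7), (4,5). Each pair (i,j) satisfies i < j and arr[i] > arr[j].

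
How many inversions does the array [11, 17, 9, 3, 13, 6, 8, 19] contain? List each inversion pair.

Finding inversions in [11, 17, 9, 3, 13, 6, 8, 19]:

(0, 2): arr[0]=11 > arr[2]=9
(0, 3): arr[0]=11 > arr[3]=3
(0, 5): arr[0]=11 > arr[5]=6
(0, 6): arr[0]=11 > arr[6]=8
(1, 2): arr[1]=17 > arr[2]=9
(1, 3): arr[1]=17 > arr[3]=3
(1, 4): arr[1]=17 > arr[4]=13
(1, 5): arr[1]=17 > arr[5]=6
(1, 6): arr[1]=17 > arr[6]=8
(2, 3): arr[2]=9 > arr[3]=3
(2, 5): arr[2]=9 > arr[5]=6
(2, 6): arr[2]=9 > arr[6]=8
(4, 5): arr[4]=13 > arr[5]=6
(4, 6): arr[4]=13 > arr[6]=8

Total inversions: 14

The array has 14 inversion(s): (0,2), (0,3), (0,5), (0,6), (1,2), (1,3), (1,4), (1,5), (1,6), (2,3), (2,5), (2,6), (4,5), (4,6). Each pair (i,j) satisfies i < j and arr[i] > arr[j].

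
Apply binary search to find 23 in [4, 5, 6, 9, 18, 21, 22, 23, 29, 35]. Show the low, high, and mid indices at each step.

Binary search for 23 in [4, 5, 6, 9, 18, 21, 22, 23, 29, 35]:

lo=0, hi=9, mid=4, arr[mid]=18 -> 18 < 23, search right half
lo=5, hi=9, mid=7, arr[mid]=23 -> Found target at index 7!

Binary search finds 23 at index 7 after 2 comparisons. The search repeatedly halves the search space by comparing with the middle element.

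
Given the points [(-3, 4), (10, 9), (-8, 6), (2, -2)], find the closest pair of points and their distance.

Computing all pairwise distances among 4 points:

d((-3, 4), (10, 9)) = 13.9284
d((-3, 4), (-8, 6)) = 5.3852 <-- minimum
d((-3, 4), (2, -2)) = 7.8102
d((10, 9), (-8, 6)) = 18.2483
d((10, 9), (2, -2)) = 13.6015
d((-8, 6), (2, -2)) = 12.8062

Closest pair: (-3, 4) and (-8, 6) with distance 5.3852

The closest pair is (-3, 4) and (-8, 6) with Euclidean distance 5.3852. For 4 points, brute-force pairwise comparison is shown above. For large n, the divide-and-conquer algorithm (sort by x, recurse on halves, check the dividing strip) achieves O(n log n).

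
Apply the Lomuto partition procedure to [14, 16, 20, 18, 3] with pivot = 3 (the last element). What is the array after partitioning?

Lomuto partition with pivot = 3:

Initial array: [14, 16, 20, 18, 3]

arr[0]=14 > 3: no swap
arr[1]=16 > 3: no swap
arr[2]=20 > 3: no swap
arr[3]=18 > 3: no swap

Place pivot at position 0: [3, 16, 20, 18, 14]
Pivot position: 0

After partitioning with pivot 3, the array becomes [3, 16, 20, 18, 14]. The pivot is placed at index 0. All elements to the left of the pivot are <= 3, and all elements to the right are > 3.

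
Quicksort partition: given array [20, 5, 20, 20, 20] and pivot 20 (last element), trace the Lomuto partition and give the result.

Lomuto partition with pivot = 20:

Initial array: [20, 5, 20, 20, 20]

arr[0]=20 <= 20: swap with position 0, array becomes [20, 5, 20, 20, 20]
arr[1]=5 <= 20: swap with position 1, array becomes [20, 5, 20, 20, 20]
arr[2]=20 <= 20: swap with position 2, array becomes [20, 5, 20, 20, 20]
arr[3]=20 <= 20: swap with position 3, array becomes [20, 5, 20, 20, 20]

Place pivot at position 4: [20, 5, 20, 20, 20]
Pivot position: 4

After partitioning with pivot 20, the array becomes [20, 5, 20, 20, 20]. The pivot is placed at index 4. All elements to the left of the pivot are <= 20, and all elements to the right are > 20.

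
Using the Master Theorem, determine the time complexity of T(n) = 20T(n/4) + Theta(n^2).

Master Theorem for T(n) = 20T(n/4) + O(n^2):

a = 20, b = 4, c = 2
log_b(a) = log_4(20) = 2.1610

Case 1: c = 2 < log_4(20) = 2.1610
T(n) = O(n^(log_4 20))

For T(n) = 20T(n/4) + O(n^2): log_4(20) = 2.1610. This is Case 1 of the Master Theorem (c < log_b(a), work dominated by leaves), giving O(n^(log_4 20)).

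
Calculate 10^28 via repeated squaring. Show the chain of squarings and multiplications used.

Computing 10^28 by squaring (build up from 10^1; each line after the first costs one multiplication):

10^1 = 10
10^2 = (10^1)^2 = 10^2 = 100
10^3 = 10 * 10^2 = 10 * 100 = 1000
10^6 = (10^3)^2 = 1000^2 = 1000000
10^7 = 10 * 10^6 = 10 * 1000000 = 10000000
10^14 = (10^7)^2 = 10000000^2 = 100000000000000
10^28 = (10^14)^2 = 100000000000000^2 = 10000000000000000000000000000

Result: 10000000000000000000000000000
Multiplications needed: 6 (6 lines after 10^1)

10^28 = 10000000000000000000000000000. Using exponentiation by squaring, this requires 6 multiplications. The key idea: if the exponent is even, square the half-power; if odd, multiply by the base once.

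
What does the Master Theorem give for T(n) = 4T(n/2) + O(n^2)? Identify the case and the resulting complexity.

Master Theorem for T(n) = 4T(n/2) + O(n^2):

a = 4, b = 2, c = 2
log_b(a) = log_2(4) = 2.0000

Case 2: c = 2 = log_2(4) = 2.0000
T(n) = O(n^2 log n) = O(n^2 log n)

For T(n) = 4T(n/2) + O(n^2): log_2(4) = 2.0000. This is Case 2 of the Master Theorem (c = log_b(a), equal work at all levels), giving O(n^2 log n).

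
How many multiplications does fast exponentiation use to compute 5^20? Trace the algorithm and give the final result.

Computing 5^20 by squaring (build up from 5^1; each line after the first costs one multiplication):

5^1 = 5
5^2 = (5^1)^2 = 5^2 = 25
5^4 = (5^2)^2 = 25^2 = 625
5^5 = 5 * 5^4 = 5 * 625 = 3125
5^10 = (5^5)^2 = 3125^2 = 9765625
5^20 = (5^10)^2 = 9765625^2 = 95367431640625

Result: 95367431640625
Multiplications needed: 5 (5 lines after 5^1)

5^20 = 95367431640625. Using exponentiation by squaring, this requires 5 multiplications. The key idea: if the exponent is even, square the half-power; if odd, multiply by the base once.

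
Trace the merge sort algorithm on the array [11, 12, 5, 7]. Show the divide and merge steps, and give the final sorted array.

Merge sort trace:

Split: [11, 12, 5, 7] -> [11, 12] and [5, 7]
  Split: [11, 12] -> [11] and [12]
  Merge: [11] + [12] -> [11, 12]
  Split: [5, 7] -> [5] and [7]
  Merge: [5] + [7] -> [5, 7]
Merge: [11, 12] + [5, 7] -> [5, 7, 11, 12]

Final sorted array: [5, 7, 11, 12]

The merge sort proceeds by recursively splitting the array and merging sorted halves.
After all merges, the sorted array is [5, 7, 11, 12].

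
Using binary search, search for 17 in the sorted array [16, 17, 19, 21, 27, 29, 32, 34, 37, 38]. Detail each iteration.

Binary search for 17 in [16, 17, 19, 21, 27, 29, 32, 34, 37, 38]:

lo=0, hi=9, mid=4, arr[mid]=27 -> 27 > 17, search left half
lo=0, hi=3, mid=1, arr[mid]=17 -> Found target at index 1!

Binary search finds 17 at index 1 after 2 comparisons. The search repeatedly halves the search space by comparing with the middle element.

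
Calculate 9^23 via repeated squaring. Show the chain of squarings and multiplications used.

Computing 9^23 by squaring (build up from 9^1; each line after the first costs one multiplication):

9^1 = 9
9^2 = (9^1)^2 = 9^2 = 81
9^4 = (9^2)^2 = 81^2 = 6561
9^5 = 9 * 9^4 = 9 * 6561 = 59049
9^10 = (9^5)^2 = 59049^2 = 3486784401
9^11 = 9 * 9^10 = 9 * 3486784401 = 31381059609
9^22 = (9^11)^2 = 31381059609^2 = 984770902183611232881
9^23 = 9 * 9^22 = 9 * 984770902183611232881 = 8862938119652501095929

Result: 8862938119652501095929
Multiplications needed: 7 (7 lines after 9^1)

9^23 = 8862938119652501095929. Using exponentiation by squaring, this requires 7 multiplications. The key idea: if the exponent is even, square the half-power; if odd, multiply by the base once.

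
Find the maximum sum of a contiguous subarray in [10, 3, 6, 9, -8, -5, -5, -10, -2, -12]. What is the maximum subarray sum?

Using Kadane's algorithm on [10, 3, 6, 9, -8, -5, -5, -10, -2, -12]:

Scanning through the array:
Position 1 (value 3): max_ending_here = 13, max_so_far = 13
Position 2 (value 6): max_ending_here = 19, max_so_far = 19
Position 3 (value 9): max_ending_here = 28, max_so_far = 28
Position 4 (value -8): max_ending_here = 20, max_so_far = 28
Position 5 (value -5): max_ending_here = 15, max_so_far = 28
Position 6 (value -5): max_ending_here = 10, max_so_far = 28
Position 7 (value -10): max_ending_here = 0, max_so_far = 28
Position 8 (value -2): max_ending_here = -2, max_so_far = 28
Position 9 (value -12): max_ending_here = -12, max_so_far = 28

Maximum subarray: [10, 3, 6, 9]
Maximum sum: 28

The maximum subarray is [10, 3, 6, 9] with sum 28. This subarray runs from index 0 to index 3.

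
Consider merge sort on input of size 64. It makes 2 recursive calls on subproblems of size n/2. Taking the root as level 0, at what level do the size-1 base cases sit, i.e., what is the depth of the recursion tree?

For divide and conquer with division factor 2:

Problem sizes at each level:
Level 0: 64
Level 1: 32
Level 2: 16
Level 3: 8
Level 4: 4
Level 5: 2
Level 6: 1

The root is level 0 and the size-1 base case is level 6 (the tree spans levels 0 through 6, i.e. 7 levels counting the root), so the depth is the number of divisions: log_2(64) = 6

The recursion tree depth is log_2(64) = 6. At each level, the problem size is divided by 2, so it takes 6 divisions to reduce to a base case of size 1. The algorithm makes 2 recursive calls at each level.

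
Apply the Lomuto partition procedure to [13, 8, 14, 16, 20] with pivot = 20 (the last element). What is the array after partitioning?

Lomuto partition with pivot = 20:

Initial array: [13, 8, 14, 16, 20]

arr[0]=13 <= 20: swap with position 0, array becomes [13, 8, 14, 16, 20]
arr[1]=8 <= 20: swap with position 1, array becomes [13, 8, 14, 16, 20]
arr[2]=14 <= 20: swap with position 2, array becomes [13, 8, 14, 16, 20]
arr[3]=16 <= 20: swap with position 3, array becomes [13, 8, 14, 16, 20]

Place pivot at position 4: [13, 8, 14, 16, 20]
Pivot position: 4

After partitioning with pivot 20, the array becomes [13, 8, 14, 16, 20]. The pivot is placed at index 4. All elements to the left of the pivot are <= 20, and all elements to the right are > 20.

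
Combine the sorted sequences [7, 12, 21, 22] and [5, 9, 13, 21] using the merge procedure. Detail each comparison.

Merging process:

Compare 7 vs 5: take 5 from right. Merged: [5]
Compare 7 vs 9: take 7 from left. Merged: [5, 7]
Compare 12 vs 9: take 9 from right. Merged: [5, 7, 9]
Compare 12 vs 13: take 12 from left. Merged: [5, 7, 9, 12]
Compare 21 vs 13: take 13 from right. Merged: [5, 7, 9, 12, 13]
Compare 21 vs 21: take 21 from left. Merged: [5, 7, 9, 12, 13, 21]
Compare 22 vs 21: take 21 from right. Merged: [5, 7, 9, 12, 13, 21, 21]
Append remaining from left: [22]. Merged: [5, 7, 9, 12, 13, 21, 21, 22]

Final merged array: [5, 7, 9, 12, 13, 21, 21, 22]
Total comparisons: 7

The merged array is [5, 7, 9, 12, 13, 21, 21, 22], requiring 7 comparisons. The merge step runs in O(n) time where n is the total number of elements.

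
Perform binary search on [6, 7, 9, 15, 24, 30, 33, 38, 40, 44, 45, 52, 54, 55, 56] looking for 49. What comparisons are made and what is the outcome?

Binary search for 49 in [6, 7, 9, 15, 24, 30, 33, 38, 40, 44, 45, 52, 54, 55, 56]:

lo=0, hi=14, mid=7, arr[mid]=38 -> 38 < 49, search right half
lo=8, hi=14, mid=11, arr[mid]=52 -> 52 > 49, search left half
lo=8, hi=10, mid=9, arr[mid]=44 -> 44 < 49, search right half
lo=10, hi=10, mid=10, arr[mid]=45 -> 45 < 49, search right half
lo=11 > hi=10, target 49 not found

Binary search determines that 49 is not in the array after 4 comparisons. The search space was exhausted without finding the target.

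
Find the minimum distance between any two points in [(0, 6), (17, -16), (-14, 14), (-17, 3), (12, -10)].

Computing all pairwise distances among 5 points:

d((0, 6), (17, -16)) = 27.8029
d((0, 6), (-14, 14)) = 16.1245
d((0, 6), (-17, 3)) = 17.2627
d((0, 6), (12, -10)) = 20.0
d((17, -16), (-14, 14)) = 43.1393
d((17, -16), (-17, 3)) = 38.9487
d((17, -16), (12, -10)) = 7.8102 <-- minimum
d((-14, 14), (-17, 3)) = 11.4018
d((-14, 14), (12, -10)) = 35.3836
d((-17, 3), (12, -10)) = 31.7805

Closest pair: (17, -16) and (12, -10) with distance 7.8102

The closest pair is (17, -16) and (12, -10) with Euclidean distance 7.8102. For 5 points, brute-force pairwise comparison is shown above. For large n, the divide-and-conquer algorithm (sort by x, recurse on halves, check the dividing strip) achieves O(n log n).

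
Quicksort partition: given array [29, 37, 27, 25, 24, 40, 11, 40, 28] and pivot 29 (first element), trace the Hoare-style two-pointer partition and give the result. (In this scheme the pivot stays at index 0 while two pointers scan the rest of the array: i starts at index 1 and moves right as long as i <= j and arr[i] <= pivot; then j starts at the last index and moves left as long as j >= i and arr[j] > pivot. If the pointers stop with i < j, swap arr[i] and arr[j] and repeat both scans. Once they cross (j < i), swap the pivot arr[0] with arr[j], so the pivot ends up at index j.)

Hoare-style two-pointer partition with pivot = 29:

Initial array: [29, 37, 27, 25, 24, 40, 11, 40, 28]

Pointers start at i = 1, j = 8.
i stops at index 1 (arr[1]=37 > 29), j stops at index 8 (arr[8]=28 <= 29): swap arr[1] and arr[8], array becomes [29, 28, 27, 25, 24, 40, 11, 40, 37]
i stops at index 5 (arr[5]=40 > 29), j stops at index 6 (arr[6]=11 <= 29): swap arr[5] and arr[6], array becomes [29, 28, 27, 25, 24, 11, 40, 40, 37]
i ends at 6, j ends at 5: the pointers have crossed (j < i), so scanning stops.

Swap pivot arr[0] with arr[5] to place pivot at position 5: [11, 28, 27, 25, 24, 29, 40, 40, 37]
Pivot position: 5

After partitioning with pivot 29, the array becomes [11, 28, 27, 25, 24, 29, 40, 40, 37]. The pivot is placed at index 5. All elements to the left of the pivot are <= 29, and all elements to the right are > 29.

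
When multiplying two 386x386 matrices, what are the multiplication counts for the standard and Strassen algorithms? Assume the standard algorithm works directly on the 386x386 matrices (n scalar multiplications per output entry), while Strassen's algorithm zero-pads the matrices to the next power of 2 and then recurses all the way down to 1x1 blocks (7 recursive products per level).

Matrix multiplication for 386x386 matrices:

Strassen's algorithm requires power-of-2 dimensions. Pad 386x386 to 512x512 (next power of 2).

Standard algorithm: 386^3 = 57512456 multiplications
Strassen's algorithm: 7^(log2(512)) = 7^9 = 40353607 multiplications
Savings: 57512456 - 40353607 = 17158849 multiplications

Standard: 57512456 multiplications (386^3). Strassen: 40353607 multiplications (7^9, after padding to 512x512). Strassen reduces 8 recursive multiplications to 7 at each level.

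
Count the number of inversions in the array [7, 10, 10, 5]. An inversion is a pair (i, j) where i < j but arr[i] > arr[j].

Finding inversions in [7, 10, 10, 5]:

(0, 3): arr[0]=7 > arr[3]=5
(1, 3): arr[1]=10 > arr[3]=5
(2, 3): arr[2]=10 > arr[3]=5

Total inversions: 3

The array has 3 inversion(s): (0,3), (1,3), (2,3). Each pair (i,j) satisfies i < j and arr[i] > arr[j].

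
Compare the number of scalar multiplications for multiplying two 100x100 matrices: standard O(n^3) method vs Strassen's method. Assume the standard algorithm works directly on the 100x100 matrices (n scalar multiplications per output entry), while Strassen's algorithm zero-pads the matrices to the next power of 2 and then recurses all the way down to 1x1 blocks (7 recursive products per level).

Matrix multiplication for 100x100 matrices:

Strassen's algorithm requires power-of-2 dimensions. Pad 100x100 to 128x128 (next power of 2).

Standard algorithm: 100^3 = 1000000 multiplications
Strassen's algorithm: 7^(log2(128)) = 7^7 = 823543 multiplications
Savings: 1000000 - 823543 = 176457 multiplications

Standard: 1000000 multiplications (100^3). Strassen: 823543 multiplications (7^7, after padding to 128x128). Strassen reduces 8 recursive multiplications to 7 at each level.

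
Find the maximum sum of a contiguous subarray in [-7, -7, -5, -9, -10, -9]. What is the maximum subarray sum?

Using Kadane's algorithm on [-7, -7, -5, -9, -10, -9]:

Scanning through the array:
Position 1 (value -7): max_ending_here = -7, max_so_far = -7
Position 2 (value -5): max_ending_here = -5, max_so_far = -5
Position 3 (value -9): max_ending_here = -9, max_so_far = -5
Position 4 (value -10): max_ending_here = -10, max_so_far = -5
Position 5 (value -9): max_ending_here = -9, max_so_far = -5

Maximum subarray: [-5]
Maximum sum: -5

The maximum subarray is [-5] with sum -5. This subarray runs from index 2 to index 2.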